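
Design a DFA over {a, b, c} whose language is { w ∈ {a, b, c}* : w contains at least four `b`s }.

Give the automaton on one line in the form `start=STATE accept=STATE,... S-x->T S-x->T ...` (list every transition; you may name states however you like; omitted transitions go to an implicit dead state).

start=s0 accept=s4,s5 s0-a->s0 s0-b->s1 s0-c->s0 s1-a->s1 s1-b->s2 s1-c->s1 s2-a->s2 s2-b->s3 s2-c->s2 s3-a->s3 s3-b->s4 s3-c->s3 s4-a->s4 s4-b->s5 s4-c->s4 s5-a->s5 s5-b->s5 s5-c->s5

Count `b`s, saturating at 5: states s0 through s4 mean 0 through 4 `b`s seen; s5 means more than 4. Each `b` increments (capped at s5); other symbols loop. Accept from {s4, s5}.
        a   b   c  
>  s0   s0  s1  s0 
   s1   s1  s2  s1 
   s2   s2  s3  s2 
   s3   s3  s4  s3 
 * s4   s4  s5  s4 
 * s5   s5  s5  s5 
(> = start, * = accepting)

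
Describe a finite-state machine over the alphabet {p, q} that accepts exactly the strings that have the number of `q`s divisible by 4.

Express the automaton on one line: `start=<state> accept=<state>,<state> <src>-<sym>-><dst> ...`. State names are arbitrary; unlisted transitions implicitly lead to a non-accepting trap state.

start=S0 accept=S0 S0-p->S0 S0-q->S1 S1-p->S1 S1-q->S2 S2-p->S2 S2-q->S3 S3-p->S3 S3-q->S0

Keep the running count of `q`s modulo 4: each `q` advances along the cycle S0 → S1 → S2 → S3 → S0 while other symbols loop. Accept at S0.
With 4 states:
        p   q  
>* S0   S0  S1 
   S1   S1  S2 
   S2   S2  S3 
   S3   S3  S0 
(> = start, * = accepting)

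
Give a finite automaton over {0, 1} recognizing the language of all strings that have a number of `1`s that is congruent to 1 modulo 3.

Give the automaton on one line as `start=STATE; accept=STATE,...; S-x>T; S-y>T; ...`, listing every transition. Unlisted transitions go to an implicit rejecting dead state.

start=s0; accept=s1; s0-0>s0; s0-1>s1; s1-0>s1; s1-1>s2; s2-0>s2; s2-1>s0

The only thing that matters is how many `1`s have appeared, reduced mod 3. Use one state per residue: s0 for 0, …, s2 for 2. Reading `1` moves to the next residue; anything else stays put. s1 is accepting.
With 3 states:
        0   1  
>  s0   s0  s1 
 * s1   s1  s2 
   s2   s2  s0 
(> = start, * = accepting)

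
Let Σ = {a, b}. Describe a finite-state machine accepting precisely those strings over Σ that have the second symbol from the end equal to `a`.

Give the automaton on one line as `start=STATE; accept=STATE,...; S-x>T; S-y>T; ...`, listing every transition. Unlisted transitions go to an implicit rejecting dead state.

A DFA must remember the last 2 symbols (since which symbol is second-to-last isn't known until the input ends). Use one state per possible window of the last ≤2 symbols; accept from those whose window starts with `a`.
With 7 states:
        a   b  
>  q0   q1  q2 
   q1   q3  q4 
   q2   q5  q6 
 * q3   q3  q4 
 * q4   q5  q6 
   q5   q3  q4 
   q6   q5  q6 
(> = start, * = accepting)

start=q0; accept=q3,q4; q0-a>q1; q0-b>q2; q1-a>q3; q1-b>q4; q2-a>q5; q2-b>q6; q3-a>q3; q3-b>q4; q4-a>q5; q4-b>q6; q5-a>q3; q5-b>q4; q6-a>q5; q6-b>q6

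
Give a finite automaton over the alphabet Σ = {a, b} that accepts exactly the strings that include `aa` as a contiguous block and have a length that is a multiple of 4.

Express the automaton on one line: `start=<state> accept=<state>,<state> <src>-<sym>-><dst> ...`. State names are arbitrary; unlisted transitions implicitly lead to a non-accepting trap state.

Build one automaton per condition and run them in lockstep. One (3 states) tracks whether and how much of `aa` has been seen; the other (4 states) tracks the input length modulo 4. Each combined state is a pair, one component from each; accept when both components accept.
          a    b  
>  s0     s1   s2 
   s1     s3   s4 
   s2     s5   s4 
   s3     s6   s6 
   s4     s7   s8 
   s5     s6   s8 
   s6     s9   s9 
   s7     s9   s0 
   s8    s10   s0 
 * s9    s11  s11 
   s10   s11   s2 
   s11    s3   s3 
(> = start, * = accepting)

start=s0 accept=s9 s0-a->s1 s0-b->s2 s1-a->s3 s1-b->s4 s2-a->s5 s2-b->s4 s3-a->s6 s3-b->s6 s4-a->s7 s4-b->s8 s5-a->s6 s5-b->s8 s6-a->s9 s6-b->s9 s7-a->s9 s7-b->s0 s8-a->s10 s8-b->s0 s9-a->s11 s9-b->s11 s10-a->s11 s10-b->s2 s11-a->s3 s11-b->s3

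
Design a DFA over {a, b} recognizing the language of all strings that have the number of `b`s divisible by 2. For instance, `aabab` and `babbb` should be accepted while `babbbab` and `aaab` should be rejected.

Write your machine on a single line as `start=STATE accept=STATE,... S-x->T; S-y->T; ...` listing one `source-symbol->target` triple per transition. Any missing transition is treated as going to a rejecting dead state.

The only thing that matters is how many `b`s have appeared, reduced mod 2. Use one state per residue: S0 for 0, …, S1 for 1. Reading `b` moves to the next residue; anything else stays put. S0 is accepting.
        a   b  
>* S0   S0  S1 
   S1   S1  S0 
(> = start, * = accepting)

start=S0; accept=S0; S0-a->S0; S0-b->S1; S1-a->S1; S1-b->S0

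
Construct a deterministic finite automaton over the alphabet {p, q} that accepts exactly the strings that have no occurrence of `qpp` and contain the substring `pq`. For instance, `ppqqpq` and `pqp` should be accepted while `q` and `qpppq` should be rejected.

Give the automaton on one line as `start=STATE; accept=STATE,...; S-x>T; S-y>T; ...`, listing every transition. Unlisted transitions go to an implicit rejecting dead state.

start=S0; accept=S3,S5; S0-p>S1; S0-q>S2; S1-p>S1; S1-q>S3; S2-p>S4; S2-q>S2; S3-p>S5; S3-q>S3; S4-p>S6; S4-q>S3; S5-p>S6; S5-q>S3; S6-p>S6; S6-q>S6

Handle the two conditions separately and then intersect. One (4 states) tracks partial matches of the forbidden pattern `qpp`; the other (3 states) tracks whether and how much of `pq` has been seen. Each combined state is a pair, one component from each; accept when both components accept. Minimizing collapses redundant product states.
A 7-state machine:
        p   q  
>  S0   S1  S2 
   S1   S1  S3 
   S2   S4  S2 
 * S3   S5  S3 
   S4   S6  S3 
 * S5   S6  S3 
   S6   S6  S6 
(> = start, * = accepting)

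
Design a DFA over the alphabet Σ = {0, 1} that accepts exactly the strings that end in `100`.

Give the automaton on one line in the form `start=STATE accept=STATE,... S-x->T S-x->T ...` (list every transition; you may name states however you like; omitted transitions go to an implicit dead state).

Remember how much of `100` the current input suffix matches. State q0 means no match yet; q1 means the last symbol is `1`; q2 means the last 2 symbols are `10`; q3 means the last 3 symbols are `100`. Only q3 accepts. On a mismatch, fall back to the longest proper suffix that is still a prefix of `100`.
A 4-state machine:
        0   1  
>  q0   q0  q1 
   q1   q2  q1 
   q2   q3  q1 
 * q3   q0  q1 
(> = start, * = accepting)

start=q0 accept=q3 q0-0->q0 q0-1->q1 q1-0->q2 q1-1->q1 q2-0->q3 q2-1->q1 q3-0->q0 q3-1->q1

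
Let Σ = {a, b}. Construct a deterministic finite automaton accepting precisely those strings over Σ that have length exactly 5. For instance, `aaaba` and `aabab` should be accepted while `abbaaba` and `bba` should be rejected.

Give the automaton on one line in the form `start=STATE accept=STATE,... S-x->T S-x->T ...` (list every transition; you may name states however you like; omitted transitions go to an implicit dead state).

start=s0 accept=s5 s0-a->s1 s0-b->s1 s1-a->s2 s1-b->s2 s2-a->s3 s2-b->s3 s3-a->s4 s3-b->s4 s4-a->s5 s4-b->s5 s5-a->s6 s5-b->s6 s6-a->s6 s6-b->s6

Count input length up to 6: every symbol moves from s0 toward s6, which means 'more than 5' and absorbs. Accept from {s5}.
7 states suffice.
        a   b  
>  s0   s1  s1 
   s1   s2  s2 
   s2   s3  s3 
   s3   s4  s4 
   s4   s5  s5 
 * s5   s6  s6 
   s6   s6  s6 
(> = start, * = accepting)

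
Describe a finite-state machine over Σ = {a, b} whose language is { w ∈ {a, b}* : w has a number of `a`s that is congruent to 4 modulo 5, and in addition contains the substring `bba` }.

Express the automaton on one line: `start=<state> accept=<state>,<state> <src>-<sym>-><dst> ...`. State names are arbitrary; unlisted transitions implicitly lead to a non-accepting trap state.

Run two small machines in parallel and take their product. One (5 states) tracks the count of `a`s modulo 5; the other (4 states) tracks whether and how much of `bba` has been seen. Each combined state is a pair, one component from each; accept when both components accept. Equivalent product states are then merged.
          a    b  
>  q0     q1   q2 
   q1     q3   q4 
   q2     q1   q5 
   q3     q6   q7 
   q4     q3   q8 
   q5     q8   q5 
   q6     q9  q10 
   q7     q6  q11 
   q8    q11   q8 
   q9     q0  q12 
   q10    q9  q13 
   q11   q13  q11 
   q12    q0  q14 
   q13   q15  q13 
   q14    q5  q14 
 * q15    q5  q15 
(> = start, * = accepting)

start=q0 accept=q15 q0-a->q1 q0-b->q2 q1-a->q3 q1-b->q4 q2-a->q1 q2-b->q5 q3-a->q6 q3-b->q7 q4-a->q3 q4-b->q8 q5-a->q8 q5-b->q5 q6-a->q9 q6-b->q10 q7-a->q6 q7-b->q11 q8-a->q11 q8-b->q8 q9-a->q0 q9-b->q12 q10-a->q9 q10-b->q13 q11-a->q13 q11-b->q11 q12-a->q0 q12-b->q14 q13-a->q15 q13-b->q13 q14-a->q5 q14-b->q14 q15-a->q5 q15-b->q15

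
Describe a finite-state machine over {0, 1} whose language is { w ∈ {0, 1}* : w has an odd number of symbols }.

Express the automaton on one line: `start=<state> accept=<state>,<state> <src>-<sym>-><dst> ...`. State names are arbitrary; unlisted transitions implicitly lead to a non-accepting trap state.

start=S0 accept=S1 S0-0->S1 S0-1->S1 S1-0->S0 S1-1->S0

Only the length mod 2 matters, so use a 2-cycle: from any state, every input symbol moves to the next state, wrapping S1 back to S0. Mark S1 accepting.
2 states suffice.
        0   1  
>  S0   S1  S1 
 * S1   S0  S0 
(> = start, * = accepting)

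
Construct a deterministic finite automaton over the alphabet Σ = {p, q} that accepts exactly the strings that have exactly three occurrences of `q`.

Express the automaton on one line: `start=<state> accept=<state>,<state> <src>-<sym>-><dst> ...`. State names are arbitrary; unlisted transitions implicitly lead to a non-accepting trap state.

Count `q`s, saturating at 4: states A through D mean 0 through 3 `q`s seen; E means more than 3. Each `q` increments (capped at E); other symbols loop. Accept from {D}.
5 states suffice.
       p  q 
>  A   A  B 
   B   B  C 
   C   C  D 
 * D   D  E 
   E   E  E 
(> = start, * = accepting)

start=A accept=D A-p->A A-q->B B-p->B B-q->C C-p->C C-q->D D-p->D D-q->E E-p->E E-q->E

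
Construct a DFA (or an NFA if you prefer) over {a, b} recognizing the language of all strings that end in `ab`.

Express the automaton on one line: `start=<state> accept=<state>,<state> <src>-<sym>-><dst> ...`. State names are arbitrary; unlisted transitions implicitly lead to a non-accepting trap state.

start=s0 accept=s2 s0-a->s1 s0-b->s0 s1-a->s1 s1-b->s2 s2-a->s1 s2-b->s0

Remember how much of `ab` the current input suffix matches. State s0 means no match yet; s1 means the last symbol is `a`; s2 means the last 2 symbols are `ab`. Only s2 accepts. On a mismatch, fall back to the longest proper suffix that is still a prefix of `ab`.
        a   b  
>  s0   s1  s0 
   s1   s1  s2 
 * s2   s1  s0 
(> = start, * = accepting)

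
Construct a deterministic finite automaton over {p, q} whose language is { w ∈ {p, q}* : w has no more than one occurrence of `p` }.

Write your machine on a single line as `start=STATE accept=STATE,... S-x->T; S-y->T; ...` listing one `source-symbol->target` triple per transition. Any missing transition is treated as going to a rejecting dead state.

start=S0; accept=S0,S1; S0-p->S1; S0-q->S0; S1-p->S2; S1-q->S1; S2-p->S2; S2-q->S2

Only the number of `p`s matters, and only up to 2. Make a chain S0 → S1 → S2 advanced by each `p` (with S2 absorbing); every other symbol self-loops. The accepting set is {S0, S1}.
3 states suffice.
        p   q  
>* S0   S1  S0 
 * S1   S2  S1 
   S2   S2  S2 
(> = start, * = accepting)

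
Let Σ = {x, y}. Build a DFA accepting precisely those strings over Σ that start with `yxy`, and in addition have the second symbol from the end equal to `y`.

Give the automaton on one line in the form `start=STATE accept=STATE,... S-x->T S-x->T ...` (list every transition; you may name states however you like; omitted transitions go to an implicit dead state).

Handle the two conditions separately and then intersect. One (5 states) tracks whether the input so far still matches the prefix `yxy`; the other (7 states) tracks the last 2 symbols read. Each combined state is a pair, one component from each; accept when both components accept. Equivalent product states are then merged.
With 8 states:
       x  y 
>  A   B  C 
   B   B  B 
   C   D  B 
   D   B  E 
   E   F  G 
 * F   H  E 
 * G   F  G 
   H   H  E 
(> = start, * = accepting)

start=A accept=F,G A-x->B A-y->C B-x->B B-y->B C-x->D C-y->B D-x->B D-y->E E-x->F E-y->G F-x->H F-y->E G-x->F G-y->G H-x->H H-y->E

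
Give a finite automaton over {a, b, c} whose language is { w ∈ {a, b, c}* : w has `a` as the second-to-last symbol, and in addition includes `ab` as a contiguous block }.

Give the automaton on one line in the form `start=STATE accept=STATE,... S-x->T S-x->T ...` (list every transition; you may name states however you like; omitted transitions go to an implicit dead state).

start=q0 accept=q2,q5 q0-a->q1 q0-b->q0 q0-c->q0 q1-a->q1 q1-b->q2 q1-c->q0 q2-a->q3 q2-b->q4 q2-c->q4 q3-a->q5 q3-b->q2 q3-c->q2 q4-a->q3 q4-b->q4 q4-c->q4 q5-a->q5 q5-b->q2 q5-c->q2

Build one automaton per condition and run them in lockstep. One (13 states) tracks the last 2 symbols read; the other (3 states) tracks whether and how much of `ab` has been seen. Each combined state is a pair, one component from each; accept when both components accept. After merging equivalent states the machine shrinks.
        a   b   c  
>  q0   q1  q0  q0 
   q1   q1  q2  q0 
 * q2   q3  q4  q4 
   q3   q5  q2  q2 
   q4   q3  q4  q4 
 * q5   q5  q2  q2 
(> = start, * = accepting)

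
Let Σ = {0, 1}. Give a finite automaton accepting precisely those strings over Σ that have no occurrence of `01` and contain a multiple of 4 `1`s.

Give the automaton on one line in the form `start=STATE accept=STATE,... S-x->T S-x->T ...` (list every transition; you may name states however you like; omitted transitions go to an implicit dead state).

Run two small machines in parallel and take their product. The first has 3 states tracking partial matches of the forbidden pattern `01`; the second has 4 states tracking the count of `1`s modulo 4. A product state is a pair (one from each), accepting exactly when both do. Minimizing collapses redundant product states.
A 6-state machine:
        0   1  
>* q0   q1  q2 
 * q1   q1  q3 
   q2   q3  q4 
   q3   q3  q3 
   q4   q3  q5 
   q5   q3  q0 
(> = start, * = accepting)

start=q0 accept=q0,q1 q0-0->q1 q0-1->q2 q1-0->q1 q1-1->q3 q2-0->q3 q2-1->q4 q3-0->q3 q3-1->q3 q4-0->q3 q4-1->q5 q5-0->q3 q5-1->q0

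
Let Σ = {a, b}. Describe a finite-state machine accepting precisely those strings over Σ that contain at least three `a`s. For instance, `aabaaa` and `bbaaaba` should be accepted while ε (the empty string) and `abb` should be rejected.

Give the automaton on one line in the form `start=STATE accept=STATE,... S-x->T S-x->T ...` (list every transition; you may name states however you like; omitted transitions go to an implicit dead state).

start=S0 accept=S3,S4 S0-a->S1 S0-b->S0 S1-a->S2 S1-b->S1 S2-a->S3 S2-b->S2 S3-a->S4 S3-b->S3 S4-a->S4 S4-b->S4

Only the number of `a`s matters, and only up to 4. Make a chain S0 → S1 → S2 → S3 → S4 advanced by each `a` (with S4 absorbing); every other symbol self-loops. The accepting set is {S3, S4}.
A 5-state machine:
        a   b  
>  S0   S1  S0 
   S1   S2  S1 
   S2   S3  S2 
 * S3   S4  S3 
 * S4   S4  S4 
(> = start, * = accepting)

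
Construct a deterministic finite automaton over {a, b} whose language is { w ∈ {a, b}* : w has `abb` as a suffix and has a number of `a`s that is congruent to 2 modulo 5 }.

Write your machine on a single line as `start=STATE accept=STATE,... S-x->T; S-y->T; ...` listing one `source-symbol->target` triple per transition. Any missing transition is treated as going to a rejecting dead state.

Handle the two conditions separately and then intersect. One (4 states) tracks how much of the suffix `abb` has currently been matched; the other (5 states) tracks the count of `a`s modulo 5. Each combined state is a pair, one component from each; accept when both components accept. Minimizing collapses redundant product states.
        a   b  
>  s0   s1  s0 
   s1   s2  s1 
   s2   s3  s4 
   s3   s5  s3 
   s4   s3  s6 
   s5   s0  s5 
 * s6   s3  s7 
   s7   s3  s7 
(> = start, * = accepting)

start=s0; accept=s6; s0-a->s1; s0-b->s0; s1-a->s2; s1-b->s1; s2-a->s3; s2-b->s4; s3-a->s5; s3-b->s3; s4-a->s3; s4-b->s6; s5-a->s0; s5-b->s5; s6-a->s3; s6-b->s7; s7-a->s3; s7-b->s7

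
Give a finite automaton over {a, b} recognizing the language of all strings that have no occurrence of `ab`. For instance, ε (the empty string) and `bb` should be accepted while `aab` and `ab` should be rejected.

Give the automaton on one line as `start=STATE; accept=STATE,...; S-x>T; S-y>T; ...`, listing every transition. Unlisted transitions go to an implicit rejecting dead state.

This is the complement of 'contains `ab`'. Use the same substring-matching states — S0 through S2 holding how much of `ab` has just been matched — but flip the accepting set: everything except the trap S2 accepts.
A 3-state machine:
        a   b  
>* S0   S1  S0 
 * S1   S1  S2 
   S2   S2  S2 
(> = start, * = accepting)

start=S0; accept=S0,S1; S0-a>S1; S0-b>S0; S1-a>S1; S1-b>S2; S2-a>S2; S2-b>S2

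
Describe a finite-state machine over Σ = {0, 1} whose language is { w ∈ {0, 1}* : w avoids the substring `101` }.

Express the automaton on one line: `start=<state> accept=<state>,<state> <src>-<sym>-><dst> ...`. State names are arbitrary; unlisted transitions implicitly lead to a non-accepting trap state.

This is the complement of 'contains `101`'. Use the same substring-matching states — s0 through s3 holding how much of `101` has just been matched — but flip the accepting set: everything except the trap s3 accepts.
4 states suffice.
        0   1  
>* s0   s0  s1 
 * s1   s2  s1 
 * s2   s0  s3 
   s3   s3  s3 
(> = start, * = accepting)

start=s0 accept=s0,s1,s2 s0-0->s0 s0-1->s1 s1-0->s2 s1-1->s1 s2-0->s0 s2-1->s3 s3-0->s3 s3-1->s3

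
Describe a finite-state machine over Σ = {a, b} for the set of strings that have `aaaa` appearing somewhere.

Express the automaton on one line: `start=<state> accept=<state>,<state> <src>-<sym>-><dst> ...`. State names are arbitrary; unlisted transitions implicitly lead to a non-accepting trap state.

Track how much of `aaaa` has been matched so far: state s0 is no progress, s4 is the absorbing accept state reached once `aaaa` has occurred. Intermediate states record partial matches; on a mismatch, fall back to the longest reusable overlap.
With 5 states:
        a   b  
>  s0   s1  s0 
   s1   s2  s0 
   s2   s3  s0 
   s3   s4  s0 
 * s4   s4  s4 
(> = start, * = accepting)

start=s0 accept=s4 s0-a->s1 s0-b->s0 s1-a->s2 s1-b->s0 s2-a->s3 s2-b->s0 s3-a->s4 s3-b->s0 s4-a->s4 s4-b->s4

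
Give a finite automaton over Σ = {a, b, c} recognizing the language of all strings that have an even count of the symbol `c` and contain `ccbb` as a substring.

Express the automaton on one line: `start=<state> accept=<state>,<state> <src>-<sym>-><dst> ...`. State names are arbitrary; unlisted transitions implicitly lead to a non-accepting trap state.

start=q0 accept=q7 q0-a->q0 q0-b->q0 q0-c->q1 q1-a->q2 q1-b->q2 q1-c->q3 q2-a->q2 q2-b->q2 q2-c->q4 q3-a->q0 q3-b->q5 q3-c->q6 q4-a->q0 q4-b->q0 q4-c->q6 q5-a->q0 q5-b->q7 q5-c->q1 q6-a->q2 q6-b->q8 q6-c->q3 q7-a->q7 q7-b->q7 q7-c->q9 q8-a->q2 q8-b->q9 q8-c->q4 q9-a->q9 q9-b->q9 q9-c->q7

Build one automaton per condition and run them in lockstep. One (2 states) tracks the count of `c`s modulo 2; the other (5 states) tracks whether and how much of `ccbb` has been seen. Each combined state is a pair, one component from each; accept when both components accept.
10 states suffice.
        a   b   c  
>  q0   q0  q0  q1 
   q1   q2  q2  q3 
   q2   q2  q2  q4 
   q3   q0  q5  q6 
   q4   q0  q0  q6 
   q5   q0  q7  q1 
   q6   q2  q8  q3 
 * q7   q7  q7  q9 
   q8   q2  q9  q4 
   q9   q9  q9  q7 
(> = start, * = accepting)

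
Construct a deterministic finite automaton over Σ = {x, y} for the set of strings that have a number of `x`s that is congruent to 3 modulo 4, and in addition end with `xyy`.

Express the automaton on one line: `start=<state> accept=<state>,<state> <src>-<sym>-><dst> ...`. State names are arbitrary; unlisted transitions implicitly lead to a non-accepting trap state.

Run two small machines in parallel and take their product. The first has 4 states tracking the count of `x`s modulo 4; the second has 4 states tracking how much of the suffix `xyy` has currently been matched. A product state is a pair (one from each), accepting exactly when both do.
          x    y  
>  S0     S1   S0 
   S1     S2   S3 
   S2     S4   S5 
   S3     S2   S6 
   S4     S7   S8 
   S5     S4   S9 
   S6     S2  S10 
   S7     S1  S11 
   S8     S7  S12 
   S9     S4  S13 
   S10    S2  S10 
   S11    S1  S14 
 * S12    S7  S15 
   S13    S4  S13 
   S14    S1   S0 
   S15    S7  S15 
(> = start, * = accepting)

start=S0 accept=S12 S0-x->S1 S0-y->S0 S1-x->S2 S1-y->S3 S2-x->S4 S2-y->S5 S3-x->S2 S3-y->S6 S4-x->S7 S4-y->S8 S5-x->S4 S5-y->S9 S6-x->S2 S6-y->S10 S7-x->S1 S7-y->S11 S8-x->S7 S8-y->S12 S9-x->S4 S9-y->S13 S10-x->S2 S10-y->S10 S11-x->S1 S11-y->S14 S12-x->S7 S12-y->S15 S13-x->S4 S13-y->S13 S14-x->S1 S14-y->S0 S15-x->S7 S15-y->S15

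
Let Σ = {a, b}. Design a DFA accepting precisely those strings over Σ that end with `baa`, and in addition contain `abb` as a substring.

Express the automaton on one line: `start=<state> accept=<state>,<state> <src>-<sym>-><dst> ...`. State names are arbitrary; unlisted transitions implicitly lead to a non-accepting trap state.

start=S0 accept=S8 S0-a->S1 S0-b->S2 S1-a->S1 S1-b->S3 S2-a->S4 S2-b->S2 S3-a->S4 S3-b->S5 S4-a->S6 S4-b->S3 S5-a->S7 S5-b->S5 S6-a->S1 S6-b->S3 S7-a->S8 S7-b->S5 S8-a->S9 S8-b->S5 S9-a->S9 S9-b->S5

Build one automaton per condition and run them in lockstep. One (4 states) tracks how much of the suffix `baa` has currently been matched; the other (4 states) tracks whether and how much of `abb` has been seen. Each combined state is a pair, one component from each; accept when both components accept.
10 states suffice.
        a   b  
>  S0   S1  S2 
   S1   S1  S3 
   S2   S4  S2 
   S3   S4  S5 
   S4   S6  S3 
   S5   S7  S5 
   S6   S1  S3 
   S7   S8  S5 
 * S8   S9  S5 
   S9   S9  S5 
(> = start, * = accepting)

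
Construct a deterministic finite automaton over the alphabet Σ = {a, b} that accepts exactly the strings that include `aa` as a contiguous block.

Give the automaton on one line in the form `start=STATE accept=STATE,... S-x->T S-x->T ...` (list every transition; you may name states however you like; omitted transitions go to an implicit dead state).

Track how much of `aa` has been matched so far: state s0 is no progress, s2 is the absorbing accept state reached once `aa` has occurred. Intermediate states record partial matches; on a mismatch, fall back to the longest reusable overlap.
With 3 states:
        a   b  
>  s0   s1  s0 
   s1   s2  s0 
 * s2   s2  s2 
(> = start, * = accepting)

start=s0 accept=s2 s0-a->s1 s0-b->s0 s1-a->s2 s1-b->s0 s2-a->s2 s2-b->s2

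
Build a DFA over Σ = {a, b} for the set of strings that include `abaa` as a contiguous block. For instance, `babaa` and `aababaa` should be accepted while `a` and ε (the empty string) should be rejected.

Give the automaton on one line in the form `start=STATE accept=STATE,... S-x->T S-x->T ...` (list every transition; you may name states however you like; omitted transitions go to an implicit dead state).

start=S0 accept=S4 S0-a->S1 S0-b->S0 S1-a->S1 S1-b->S2 S2-a->S3 S2-b->S0 S3-a->S4 S3-b->S2 S4-a->S4 S4-b->S4

Track how much of `abaa` has been matched so far: state S0 is no progress, S4 is the absorbing accept state reached once `abaa` has occurred. Intermediate states record partial matches; on a mismatch, fall back to the longest reusable overlap.
A 5-state machine:
        a   b  
>  S0   S1  S0 
   S1   S1  S2 
   S2   S3  S0 
   S3   S4  S2 
 * S4   S4  S4 
(> = start, * = accepting)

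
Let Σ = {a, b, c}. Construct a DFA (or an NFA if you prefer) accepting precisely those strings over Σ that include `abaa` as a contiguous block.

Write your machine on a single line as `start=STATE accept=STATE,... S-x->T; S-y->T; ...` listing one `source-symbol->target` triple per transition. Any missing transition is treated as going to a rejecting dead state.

start=q0; accept=q4; q0-a->q1; q0-b->q0; q0-c->q0; q1-a->q1; q1-b->q2; q1-c->q0; q2-a->q3; q2-b->q0; q2-c->q0; q3-a->q4; q3-b->q2; q3-c->q0; q4-a->q4; q4-b->q4; q4-c->q4

Track how much of `abaa` has been matched so far: state q0 is no progress, q4 is the absorbing accept state reached once `abaa` has occurred. Intermediate states record partial matches; on a mismatch, fall back to the longest reusable overlap.
5 states suffice.
        a   b   c  
>  q0   q1  q0  q0 
   q1   q1  q2  q0 
   q2   q3  q0  q0 
   q3   q4  q2  q0 
 * q4   q4  q4  q4 
(> = start, * = accepting)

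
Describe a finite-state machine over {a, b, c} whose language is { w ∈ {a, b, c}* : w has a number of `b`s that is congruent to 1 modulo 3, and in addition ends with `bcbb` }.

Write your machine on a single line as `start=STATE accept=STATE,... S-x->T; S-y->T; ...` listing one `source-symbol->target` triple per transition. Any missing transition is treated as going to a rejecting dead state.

start=s0; accept=s6; s0-a->s0; s0-b->s1; s0-c->s0; s1-a->s1; s1-b->s2; s1-c->s1; s2-a->s3; s2-b->s0; s2-c->s4; s3-a->s3; s3-b->s0; s3-c->s3; s4-a->s3; s4-b->s5; s4-c->s3; s5-a->s0; s5-b->s6; s5-c->s0; s6-a->s1; s6-b->s2; s6-c->s1

Run two small machines in parallel and take their product. The first has 3 states tracking the count of `b`s modulo 3; the second has 5 states tracking how much of the suffix `bcbb` has currently been matched. A product state is a pair (one from each), accepting exactly when both do. After merging equivalent states the machine shrinks.
        a   b   c  
>  s0   s0  s1  s0 
   s1   s1  s2  s1 
   s2   s3  s0  s4 
   s3   s3  s0  s3 
   s4   s3  s5  s3 
   s5   s0  s6  s0 
 * s6   s1  s2  s1 
(> = start, * = accepting)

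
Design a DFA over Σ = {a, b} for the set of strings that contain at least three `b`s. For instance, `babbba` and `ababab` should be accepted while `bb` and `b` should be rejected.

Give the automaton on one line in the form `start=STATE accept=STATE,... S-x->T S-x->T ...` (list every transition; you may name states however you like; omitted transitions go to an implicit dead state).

start=s0 accept=s3,s4 s0-a->s0 s0-b->s1 s1-a->s1 s1-b->s2 s2-a->s2 s2-b->s3 s3-a->s3 s3-b->s4 s4-a->s4 s4-b->s4

Only the number of `b`s matters, and only up to 4. Make a chain s0 → s1 → s2 → s3 → s4 advanced by each `b` (with s4 absorbing); every other symbol self-loops. The accepting set is {s3, s4}.
5 states suffice.
        a   b  
>  s0   s0  s1 
   s1   s1  s2 
   s2   s2  s3 
 * s3   s3  s4 
 * s4   s4  s4 
(> = start, * = accepting)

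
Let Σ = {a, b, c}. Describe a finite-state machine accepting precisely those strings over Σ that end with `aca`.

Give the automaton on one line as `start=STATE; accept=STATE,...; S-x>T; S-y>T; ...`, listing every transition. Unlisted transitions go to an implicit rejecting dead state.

Remember how much of `aca` the current input suffix matches. State s0 means no match yet; s1 means the last symbol is `a`; s2 means the last 2 symbols are `ac`; s3 means the last 3 symbols are `aca`. Only s3 accepts. On a mismatch, fall back to the longest proper suffix that is still a prefix of `aca`.
        a   b   c  
>  s0   s1  s0  s0 
   s1   s1  s0  s2 
   s2   s3  s0  s0 
 * s3   s1  s0  s2 
(> = start, * = accepting)

start=s0; accept=s3; s0-a>s1; s0-b>s0; s0-c>s0; s1-a>s1; s1-b>s0; s1-c>s2; s2-a>s3; s2-b>s0; s2-c>s0; s3-a>s1; s3-b>s0; s3-c>s2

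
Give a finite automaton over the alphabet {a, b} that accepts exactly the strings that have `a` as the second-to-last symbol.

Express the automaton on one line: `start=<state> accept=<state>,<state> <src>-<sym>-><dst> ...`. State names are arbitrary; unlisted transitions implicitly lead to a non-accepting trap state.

Because acceptance depends on a position counted from the end, the machine has to buffer the most recent 2 symbols. Make each state the string of the last up-to-2 symbols read; on input `x` shift the window left and append `x`. Accept when the buffered window has length 2 and begins with `a`.
7 states suffice.
        a   b  
>  q0   q1  q2 
   q1   q3  q4 
   q2   q5  q6 
 * q3   q3  q4 
 * q4   q5  q6 
   q5   q3  q4 
   q6   q5  q6 
(> = start, * = accepting)

start=q0 accept=q3,q4 q0-a->q1 q0-b->q2 q1-a->q3 q1-b->q4 q2-a->q5 q2-b->q6 q3-a->q3 q3-b->q4 q4-a->q5 q4-b->q6 q5-a->q3 q5-b->q4 q6-a->q5 q6-b->q6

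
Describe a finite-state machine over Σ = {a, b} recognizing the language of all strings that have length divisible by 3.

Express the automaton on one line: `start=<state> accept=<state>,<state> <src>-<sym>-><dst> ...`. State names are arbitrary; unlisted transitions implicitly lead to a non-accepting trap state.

start=q0 accept=q0 q0-a->q1 q0-b->q1 q1-a->q2 q1-b->q2 q2-a->q0 q2-b->q0

Count input length modulo 3: every symbol advances one step around the cycle q0 → q1 → q2 → q0. Accept at q0.
With 3 states:
        a   b  
>* q0   q1  q1 
   q1   q2  q2 
   q2   q0  q0 
(> = start, * = accepting)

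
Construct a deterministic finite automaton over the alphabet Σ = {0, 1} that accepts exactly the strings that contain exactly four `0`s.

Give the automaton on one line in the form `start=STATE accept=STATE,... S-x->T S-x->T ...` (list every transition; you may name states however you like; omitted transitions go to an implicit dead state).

Only the number of `0`s matters, and only up to 5. Make a chain q0 → q1 → q2 → q3 → q4 → q5 advanced by each `0` (with q5 absorbing); every other symbol self-loops. The accepting set is {q4}.
With 6 states:
        0   1  
>  q0   q1  q0 
   q1   q2  q1 
   q2   q3  q2 
   q3   q4  q3 
 * q4   q5  q4 
   q5   q5  q5 
(> = start, * = accepting)

start=q0 accept=q4 q0-0->q1 q0-1->q0 q1-0->q2 q1-1->q1 q2-0->q3 q2-1->q2 q3-0->q4 q3-1->q3 q4-0->q5 q4-1->q4 q5-0->q5 q5-1->q5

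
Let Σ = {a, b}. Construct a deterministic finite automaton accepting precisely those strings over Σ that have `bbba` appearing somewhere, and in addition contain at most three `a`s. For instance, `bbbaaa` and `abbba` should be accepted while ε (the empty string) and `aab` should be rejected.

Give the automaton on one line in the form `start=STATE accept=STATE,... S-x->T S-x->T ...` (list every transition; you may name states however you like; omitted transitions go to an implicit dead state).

Handle the two conditions separately and then intersect. The first has 5 states tracking whether and how much of `bbba` has been seen; the second has 5 states tracking the count of `a`s, saturating at 4. A product state is a pair (one from each), accepting exactly when both do. After merging equivalent states the machine shrinks.
          a    b  
>  q0     q1   q2 
   q1     q3   q4 
   q2     q1   q5 
   q3     q6   q7 
   q4     q3   q8 
   q5     q1   q9 
   q6     q6   q6 
   q7     q6  q10 
   q8     q3  q11 
   q9    q12   q9 
   q10    q6  q13 
   q11   q14  q11 
 * q12   q14  q12 
   q13   q15  q13 
 * q14   q15  q14 
 * q15    q6  q15 
(> = start, * = accepting)

start=q0 accept=q12,q14,q15 q0-a->q1 q0-b->q2 q1-a->q3 q1-b->q4 q2-a->q1 q2-b->q5 q3-a->q6 q3-b->q7 q4-a->q3 q4-b->q8 q5-a->q1 q5-b->q9 q6-a->q6 q6-b->q6 q7-a->q6 q7-b->q10 q8-a->q3 q8-b->q11 q9-a->q12 q9-b->q9 q10-a->q6 q10-b->q13 q11-a->q14 q11-b->q11 q12-a->q14 q12-b->q12 q13-a->q15 q13-b->q13 q14-a->q15 q14-b->q14 q15-a->q6 q15-b->q15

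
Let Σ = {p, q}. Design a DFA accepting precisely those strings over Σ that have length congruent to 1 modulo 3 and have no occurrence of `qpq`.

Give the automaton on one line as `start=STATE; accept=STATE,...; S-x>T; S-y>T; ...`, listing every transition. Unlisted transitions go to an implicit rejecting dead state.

Handle the two conditions separately and then intersect. One (3 states) tracks the input length modulo 3; the other (4 states) tracks partial matches of the forbidden pattern `qpq`. Each combined state is a pair, one component from each; accept when both components accept. Equivalent product states are then merged.
10 states suffice.
       p  q 
>  A   B  C 
 * B   D  E 
 * C   F  E 
   D   A  G 
   E   H  G 
   F   A  I 
   G   J  C 
   H   B  I 
   I   I  I 
 * J   D  I 
(> = start, * = accepting)

start=A; accept=B,C,J; A-p>B; A-q>C; B-p>D; B-q>E; C-p>F; C-q>E; D-p>A; D-q>G; E-p>H; E-q>G; F-p>A; F-q>I; G-p>J; G-q>C; H-p>B; H-q>I; I-p>I; I-q>I; J-p>D; J-q>I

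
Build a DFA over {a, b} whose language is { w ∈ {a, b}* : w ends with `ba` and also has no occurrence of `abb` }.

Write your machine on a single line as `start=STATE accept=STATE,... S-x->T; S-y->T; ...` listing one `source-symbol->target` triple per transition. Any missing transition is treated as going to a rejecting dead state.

start=q0; accept=q4; q0-a->q1; q0-b->q2; q1-a->q1; q1-b->q3; q2-a->q4; q2-b->q2; q3-a->q4; q3-b->q5; q4-a->q1; q4-b->q3; q5-a->q6; q5-b->q5; q6-a->q7; q6-b->q5; q7-a->q7; q7-b->q5

Handle the two conditions separately and then intersect. One (3 states) tracks how much of the suffix `ba` has currently been matched; the other (4 states) tracks partial matches of the forbidden pattern `abb`. Each combined state is a pair, one component from each; accept when both components accept.
8 states suffice.
        a   b  
>  q0   q1  q2 
   q1   q1  q3 
   q2   q4  q2 
   q3   q4  q5 
 * q4   q1  q3 
   q5   q6  q5 
   q6   q7  q5 
   q7   q7  q5 
(> = start, * = accepting)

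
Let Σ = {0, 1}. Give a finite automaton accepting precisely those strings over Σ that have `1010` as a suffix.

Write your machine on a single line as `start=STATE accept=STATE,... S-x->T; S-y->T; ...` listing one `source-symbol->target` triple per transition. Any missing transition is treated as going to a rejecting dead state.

Let each state record the length of the longest suffix of the input read so far that is also a prefix of `1010`. q1 means the last symbol is `1`; q2 means the last 2 symbols are `10`; q3 means the last 3 symbols are `101`; q4 means the last 4 symbols are `1010`. Accept only at q4, where the string currently ends in `1010`.
With 5 states:
        0   1  
>  q0   q0  q1 
   q1   q2  q1 
   q2   q0  q3 
   q3   q4  q1 
 * q4   q0  q3 
(> = start, * = accepting)

start=q0; accept=q4; q0-0->q0; q0-1->q1; q1-0->q2; q1-1->q1; q2-0->q0; q2-1->q3; q3-0->q4; q3-1->q1; q4-0->q0; q4-1->q3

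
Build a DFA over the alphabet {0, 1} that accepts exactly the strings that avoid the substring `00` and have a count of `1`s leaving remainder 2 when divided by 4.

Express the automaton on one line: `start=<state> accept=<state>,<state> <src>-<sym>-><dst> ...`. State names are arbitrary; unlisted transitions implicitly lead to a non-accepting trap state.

start=S0 accept=S5,S6 S0-0->S1 S0-1->S2 S1-0->S3 S1-1->S2 S2-0->S4 S2-1->S5 S3-0->S3 S3-1->S3 S4-0->S3 S4-1->S5 S5-0->S6 S5-1->S7 S6-0->S3 S6-1->S7 S7-0->S8 S7-1->S0 S8-0->S3 S8-1->S0

Run two small machines in parallel and take their product. The first has 3 states tracking partial matches of the forbidden pattern `00`; the second has 4 states tracking the count of `1`s modulo 4. A product state is a pair (one from each), accepting exactly when both do. Minimizing collapses redundant product states.
With 9 states:
        0   1  
>  S0   S1  S2 
   S1   S3  S2 
   S2   S4  S5 
   S3   S3  S3 
   S4   S3  S5 
 * S5   S6  S7 
 * S6   S3  S7 
   S7   S8  S0 
   S8   S3  S0 
(> = start, * = accepting)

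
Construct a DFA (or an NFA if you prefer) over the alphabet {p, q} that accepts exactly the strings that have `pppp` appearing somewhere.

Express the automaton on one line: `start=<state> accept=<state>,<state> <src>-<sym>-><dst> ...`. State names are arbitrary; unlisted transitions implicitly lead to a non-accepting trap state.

States A..D record the length of the longest prefix of `pppp` that matches the current input suffix. Reaching E means `pppp` has been seen, and we stay there forever. Accept from E.
       p  q 
>  A   B  A 
   B   C  A 
   C   D  A 
   D   E  A 
 * E   E  E 
(> = start, * = accepting)

start=A accept=E A-p->B A-q->A B-p->C B-q->A C-p->D C-q->A D-p->E D-q->A E-p->E E-q->E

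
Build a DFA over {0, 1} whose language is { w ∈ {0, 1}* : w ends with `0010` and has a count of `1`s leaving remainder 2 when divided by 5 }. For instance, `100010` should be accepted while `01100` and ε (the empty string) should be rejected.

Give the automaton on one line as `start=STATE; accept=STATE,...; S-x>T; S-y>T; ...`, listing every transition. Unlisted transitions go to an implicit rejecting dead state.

Build one automaton per condition and run them in lockstep. The first has 5 states tracking how much of the suffix `0010` has currently been matched; the second has 5 states tracking the count of `1`s modulo 5. A product state is a pair (one from each), accepting exactly when both do. Equivalent product states are then merged.
9 states suffice.
        0   1  
>  s0   s0  s1 
   s1   s2  s3 
   s2   s4  s3 
   s3   s3  s5 
   s4   s4  s6 
   s5   s5  s7 
   s6   s8  s5 
   s7   s7  s0 
 * s8   s3  s5 
(> = start, * = accepting)

start=s0; accept=s8; s0-0>s0; s0-1>s1; s1-0>s2; s1-1>s3; s2-0>s4; s2-1>s3; s3-0>s3; s3-1>s5; s4-0>s4; s4-1>s6; s5-0>s5; s5-1>s7; s6-0>s8; s6-1>s5; s7-0>s7; s7-1>s0; s8-0>s3; s8-1>s5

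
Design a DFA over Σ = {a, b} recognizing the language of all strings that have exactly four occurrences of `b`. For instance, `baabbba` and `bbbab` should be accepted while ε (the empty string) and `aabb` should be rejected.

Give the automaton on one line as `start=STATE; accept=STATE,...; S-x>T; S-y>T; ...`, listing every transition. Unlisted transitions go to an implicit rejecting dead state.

start=S0; accept=S4; S0-a>S0; S0-b>S1; S1-a>S1; S1-b>S2; S2-a>S2; S2-b>S3; S3-a>S3; S3-b>S4; S4-a>S4; S4-b>S5; S5-a>S5; S5-b>S5

Count `b`s, saturating at 5: states S0 through S4 mean 0 through 4 `b`s seen; S5 means more than 4. Each `b` increments (capped at S5); other symbols loop. Accept from {S4}.
        a   b  
>  S0   S0  S1 
   S1   S1  S2 
   S2   S2  S3 
   S3   S3  S4 
 * S4   S4  S5 
   S5   S5  S5 
(> = start, * = accepting)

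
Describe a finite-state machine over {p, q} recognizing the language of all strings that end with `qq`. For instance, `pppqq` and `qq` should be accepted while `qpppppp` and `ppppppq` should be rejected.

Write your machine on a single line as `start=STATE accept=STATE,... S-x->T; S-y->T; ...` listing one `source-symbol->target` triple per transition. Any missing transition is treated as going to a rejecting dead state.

start=A; accept=C; A-p->A; A-q->B; B-p->A; B-q->C; C-p->A; C-q->C

Let each state record the length of the longest suffix of the input read so far that is also a prefix of `qq`. B means the last symbol is `q`; C means the last 2 symbols are `qq`. Accept only at C, where the string currently ends in `qq`.
3 states suffice.
       p  q 
>  A   A  B 
   B   A  C 
 * C   A  C 
(> = start, * = accepting)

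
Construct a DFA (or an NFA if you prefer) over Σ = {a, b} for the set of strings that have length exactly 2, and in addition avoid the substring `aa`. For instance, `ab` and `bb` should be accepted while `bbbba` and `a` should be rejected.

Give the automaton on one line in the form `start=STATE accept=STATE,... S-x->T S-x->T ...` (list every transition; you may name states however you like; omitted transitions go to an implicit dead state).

Handle the two conditions separately and then intersect. One (4 states) tracks the input length, saturating at 3; the other (3 states) tracks partial matches of the forbidden pattern `aa`. Each combined state is a pair, one component from each; accept when both components accept. Equivalent product states are then merged.
A 5-state machine:
        a   b  
>  s0   s1  s2 
   s1   s3  s4 
   s2   s4  s4 
   s3   s3  s3 
 * s4   s3  s3 
(> = start, * = accepting)

start=s0 accept=s4 s0-a->s1 s0-b->s2 s1-a->s3 s1-b->s4 s2-a->s4 s2-b->s4 s3-a->s3 s3-b->s3 s4-a->s3 s4-b->s3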